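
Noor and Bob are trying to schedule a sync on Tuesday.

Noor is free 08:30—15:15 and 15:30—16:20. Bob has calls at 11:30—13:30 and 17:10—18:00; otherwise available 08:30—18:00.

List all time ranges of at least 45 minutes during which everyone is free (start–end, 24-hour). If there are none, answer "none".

Bob free within 08:30–18:00: 08:30–11:30, 13:30–17:10.
Noor ∩ Bob: 08:30–11:30, 13:30–15:15, 15:30–16:20.
Windows ≥ 45 min: 08:30–11:30, 13:30–15:15, 15:30–16:20.

08:30–11:30, 13:30–15:15, 15:30–16:20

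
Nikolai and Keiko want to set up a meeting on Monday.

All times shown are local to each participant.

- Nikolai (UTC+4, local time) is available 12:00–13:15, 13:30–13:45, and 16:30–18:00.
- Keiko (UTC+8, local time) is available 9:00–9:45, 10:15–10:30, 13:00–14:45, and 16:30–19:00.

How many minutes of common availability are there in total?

60 minutes

Nikolai → UTC: 08:00–09:15, 09:30–09:45, 12:30–14:00.
Keiko → UTC: 01:00–01:45, 02:15–02:30, 05:00–06:45, 08:30–11:00.
Nikolai ∩ Keiko: 08:30–09:15, 09:30–09:45.
Total common minutes: 45 + 15 = 60.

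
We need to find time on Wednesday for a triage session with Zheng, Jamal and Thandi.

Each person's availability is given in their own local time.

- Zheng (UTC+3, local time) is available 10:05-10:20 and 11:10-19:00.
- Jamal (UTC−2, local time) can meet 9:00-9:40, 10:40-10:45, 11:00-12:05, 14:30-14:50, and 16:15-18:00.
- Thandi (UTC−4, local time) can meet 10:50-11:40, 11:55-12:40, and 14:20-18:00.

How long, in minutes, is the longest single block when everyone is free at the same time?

0 minutes

Zheng → UTC: 07:05–07:20, 08:10–16:00.
Jamal → UTC: 11:00–11:40, 12:40–12:45, 13:00–14:05, 16:30–16:50, 18:15–20:00.
Thandi → UTC: 14:50–15:40, 15:55–16:40, 18:20–22:00.
Zheng ∩ Jamal: 11:00–11:40, 12:40–12:45, 13:00–14:05.
Zheng ∩ Jamal ∩ Thandi: (none).
No common window.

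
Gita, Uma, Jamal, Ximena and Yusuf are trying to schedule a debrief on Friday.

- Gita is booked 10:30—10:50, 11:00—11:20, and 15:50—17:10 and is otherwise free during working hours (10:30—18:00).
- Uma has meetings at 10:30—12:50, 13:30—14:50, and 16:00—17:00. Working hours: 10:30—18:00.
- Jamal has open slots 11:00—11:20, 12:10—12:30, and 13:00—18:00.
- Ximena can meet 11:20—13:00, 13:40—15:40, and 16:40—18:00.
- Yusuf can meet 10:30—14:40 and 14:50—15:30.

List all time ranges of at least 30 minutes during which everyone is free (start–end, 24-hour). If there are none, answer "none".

Gita free within 10:30–18:00: 10:50–11:00, 11:20–15:50, 17:10–18:00.
Uma free within 10:30–18:00: 12:50–13:30, 14:50–16:00, 17:00–18:00.
Gita ∩ Uma: 12:50–13:30, 14:50–15:50, 17:10–18:00.
Gita ∩ Uma ∩ Jamal: 13:00–13:30, 14:50–15:50, 17:10–18:00.
Gita ∩ Uma ∩ Jamal ∩ Ximena: 14:50–15:40, 17:10–18:00.
Gita ∩ Uma ∩ Jamal ∩ Ximena ∩ Yusuf: 14:50–15:30.
Windows ≥ 30 min: 14:50–15:30.

14:50–15:30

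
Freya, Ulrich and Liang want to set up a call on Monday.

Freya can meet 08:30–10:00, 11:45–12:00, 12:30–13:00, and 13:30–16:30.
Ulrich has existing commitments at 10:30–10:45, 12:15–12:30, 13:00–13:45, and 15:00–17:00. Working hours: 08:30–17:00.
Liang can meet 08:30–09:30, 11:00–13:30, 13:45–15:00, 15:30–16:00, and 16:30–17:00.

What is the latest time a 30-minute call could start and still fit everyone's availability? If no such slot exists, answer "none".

Ulrich free within 08:30–17:00: 08:30–10:30, 10:45–12:15, 12:30–13:00, 13:45–15:00.
Freya ∩ Ulrich: 08:30–10:00, 11:45–12:00, 12:30–13:00, 13:45–15:00.
Freya ∩ Ulrich ∩ Liang: 08:30–09:30, 11:45–12:00, 12:30–13:00, 13:45–15:00.
Windows ≥ 30 min: 08:30–09:30, 12:30–13:00, 13:45–15:00.
Latest start in the last window 13:45–15:00 is 15:00 − 30 min = 14:30.

14:30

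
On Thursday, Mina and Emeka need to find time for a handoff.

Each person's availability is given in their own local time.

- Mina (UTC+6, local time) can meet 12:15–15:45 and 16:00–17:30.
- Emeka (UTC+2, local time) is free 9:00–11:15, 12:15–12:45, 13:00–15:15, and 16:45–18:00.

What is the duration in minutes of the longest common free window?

135 minutes

Mina → UTC: 06:15–09:45, 10:00–11:30.
Emeka → UTC: 07:00–09:15, 10:15–10:45, 11:00–13:15, 14:45–16:00.
Mina ∩ Emeka: 07:00–09:15, 10:15–10:45, 11:00–11:30.
Common window lengths: 135, 30, 30 min; longest is 135.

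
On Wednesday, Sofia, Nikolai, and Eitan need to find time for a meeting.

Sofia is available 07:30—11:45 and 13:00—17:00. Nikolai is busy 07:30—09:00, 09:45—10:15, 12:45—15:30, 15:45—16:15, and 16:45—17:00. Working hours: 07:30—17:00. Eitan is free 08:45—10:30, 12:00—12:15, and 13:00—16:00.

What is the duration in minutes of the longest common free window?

Nikolai free within 07:30–17:00: 09:00–09:45, 10:15–12:45, 15:30–15:45, 16:15–16:45.
Sofia ∩ Nikolai: 09:00–09:45, 10:15–11:45, 15:30–15:45, 16:15–16:45.
Sofia ∩ Nikolai ∩ Eitan: 09:00–09:45, 10:15–10:30, 15:30–15:45.
Common window lengths: 45, 15, 15 min; longest is 45.

45 minutes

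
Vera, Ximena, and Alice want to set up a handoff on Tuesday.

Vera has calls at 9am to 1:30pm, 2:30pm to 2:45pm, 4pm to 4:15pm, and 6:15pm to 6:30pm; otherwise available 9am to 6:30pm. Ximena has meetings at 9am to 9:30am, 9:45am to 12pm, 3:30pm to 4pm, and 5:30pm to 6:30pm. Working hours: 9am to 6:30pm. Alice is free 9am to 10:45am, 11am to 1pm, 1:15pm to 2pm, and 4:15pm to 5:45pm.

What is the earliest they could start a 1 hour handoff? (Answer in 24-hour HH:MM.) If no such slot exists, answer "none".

16:15

Vera free within 09:00–18:30: 13:30–14:30, 14:45–16:00, 16:15–18:15.
Ximena free within 09:00–18:30: 09:30–09:45, 12:00–15:30, 16:00–17:30.
Vera ∩ Ximena: 13:30–14:30, 14:45–15:30, 16:15–17:30.
Vera ∩ Ximena ∩ Alice: 13:30–14:00, 16:15–17:30.
Windows ≥ 60 min: 16:15–17:30.
Earliest such window starts at 16:15.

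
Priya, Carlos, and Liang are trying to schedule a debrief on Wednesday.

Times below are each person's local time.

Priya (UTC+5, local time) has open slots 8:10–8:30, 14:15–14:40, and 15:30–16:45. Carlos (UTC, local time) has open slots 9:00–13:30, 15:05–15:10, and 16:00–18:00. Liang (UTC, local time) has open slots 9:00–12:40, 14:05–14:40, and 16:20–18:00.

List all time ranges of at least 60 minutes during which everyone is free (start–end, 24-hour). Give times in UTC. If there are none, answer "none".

Priya → UTC: 03:10–03:30, 09:15–09:40, 10:30–11:45.
Carlos → UTC: 09:00–13:30, 15:05–15:10, 16:00–18:00.
Liang → UTC: 09:00–12:40, 14:05–14:40, 16:20–18:00.
Priya ∩ Carlos: 09:15–09:40, 10:30–11:45.
Priya ∩ Carlos ∩ Liang: 09:15–09:40, 10:30–11:45.
Windows ≥ 60 min: 10:30–11:45.

10:30–11:45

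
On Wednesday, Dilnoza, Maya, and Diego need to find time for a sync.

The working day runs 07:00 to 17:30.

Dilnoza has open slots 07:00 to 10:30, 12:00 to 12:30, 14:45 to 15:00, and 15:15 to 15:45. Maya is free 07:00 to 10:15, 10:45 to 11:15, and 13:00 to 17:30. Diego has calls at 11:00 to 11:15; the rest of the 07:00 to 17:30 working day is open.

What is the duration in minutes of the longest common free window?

195 minutes

Diego free within 07:00–17:30: 07:00–11:00, 11:15–17:30.
Dilnoza ∩ Maya: 07:00–10:15, 14:45–15:00, 15:15–15:45.
Dilnoza ∩ Maya ∩ Diego: 07:00–10:15, 14:45–15:00, 15:15–15:45.
Common window lengths: 195, 15, 30 min; longest is 195.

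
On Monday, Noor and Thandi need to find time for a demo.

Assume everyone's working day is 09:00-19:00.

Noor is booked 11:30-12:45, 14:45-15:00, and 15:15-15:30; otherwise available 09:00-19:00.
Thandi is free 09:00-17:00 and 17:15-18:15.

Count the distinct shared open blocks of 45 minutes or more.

4

Noor free within 09:00–19:00: 09:00–11:30, 12:45–14:45, 15:00–15:15, 15:30–19:00.
Noor ∩ Thandi: 09:00–11:30, 12:45–14:45, 15:00–15:15, 15:30–17:00, 17:15–18:15.
Windows ≥ 45 min: 09:00–11:30, 12:45–14:45, 15:30–17:00, 17:15–18:15.
That's 4 windows.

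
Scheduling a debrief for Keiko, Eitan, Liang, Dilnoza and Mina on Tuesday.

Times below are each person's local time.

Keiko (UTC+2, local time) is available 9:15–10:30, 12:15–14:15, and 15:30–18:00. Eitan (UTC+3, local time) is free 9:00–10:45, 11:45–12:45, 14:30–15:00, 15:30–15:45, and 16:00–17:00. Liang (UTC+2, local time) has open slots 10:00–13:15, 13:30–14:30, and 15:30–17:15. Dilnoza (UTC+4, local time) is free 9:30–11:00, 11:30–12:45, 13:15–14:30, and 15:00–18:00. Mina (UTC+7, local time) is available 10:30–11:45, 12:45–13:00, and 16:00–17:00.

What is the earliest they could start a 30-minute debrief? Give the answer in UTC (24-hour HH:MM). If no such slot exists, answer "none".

Keiko → UTC: 07:15–08:30, 10:15–12:15, 13:30–16:00.
Eitan → UTC: 06:00–07:45, 08:45–09:45, 11:30–12:00, 12:30–12:45, 13:00–14:00.
Liang → UTC: 08:00–11:15, 11:30–12:30, 13:30–15:15.
Dilnoza → UTC: 05:30–07:00, 07:30–08:45, 09:15–10:30, 11:00–14:00.
Mina → UTC: 03:30–04:45, 05:45–06:00, 09:00–10:00.
Keiko ∩ Eitan: 07:15–07:45, 11:30–12:00, 13:30–14:00.
Keiko ∩ Eitan ∩ Liang: 11:30–12:00, 13:30–14:00.
Keiko ∩ Eitan ∩ Liang ∩ Dilnoza: 11:30–12:00, 13:30–14:00.
Keiko ∩ Eitan ∩ Liang ∩ Dilnoza ∩ Mina: (none).
Windows ≥ 30 min: (none).

none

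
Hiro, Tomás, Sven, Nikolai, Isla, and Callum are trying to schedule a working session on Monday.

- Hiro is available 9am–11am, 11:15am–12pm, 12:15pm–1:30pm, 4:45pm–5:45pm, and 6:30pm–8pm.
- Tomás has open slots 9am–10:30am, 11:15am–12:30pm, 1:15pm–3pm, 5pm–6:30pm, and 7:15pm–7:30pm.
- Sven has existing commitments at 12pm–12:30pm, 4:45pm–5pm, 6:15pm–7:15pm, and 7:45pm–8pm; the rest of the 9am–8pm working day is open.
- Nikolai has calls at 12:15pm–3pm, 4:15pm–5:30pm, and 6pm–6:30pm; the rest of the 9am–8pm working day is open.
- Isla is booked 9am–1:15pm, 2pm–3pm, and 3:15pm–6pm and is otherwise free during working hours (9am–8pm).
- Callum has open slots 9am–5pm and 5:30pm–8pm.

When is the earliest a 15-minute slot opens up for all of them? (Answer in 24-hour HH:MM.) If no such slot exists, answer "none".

Sven free within 09:00–20:00: 09:00–12:00, 12:30–16:45, 17:00–18:15, 19:15–19:45.
Nikolai free within 09:00–20:00: 09:00–12:15, 15:00–16:15, 17:30–18:00, 18:30–20:00.
Isla free within 09:00–20:00: 13:15–14:00, 15:00–15:15, 18:00–20:00.
Hiro ∩ Tomás: 09:00–10:30, 11:15–12:00, 12:15–12:30, 13:15–13:30, 17:00–17:45, 19:15–19:30.
Hiro ∩ Tomás ∩ Sven: 09:00–10:30, 11:15–12:00, 13:15–13:30, 17:00–17:45, 19:15–19:30.
Hiro ∩ Tomás ∩ Sven ∩ Nikolai: 09:00–10:30, 11:15–12:00, 17:30–17:45, 19:15–19:30.
Hiro ∩ Tomás ∩ Sven ∩ Nikolai ∩ Isla: 19:15–19:30.
Hiro ∩ Tomás ∩ Sven ∩ Nikolai ∩ Isla ∩ Callum: 19:15–19:30.
Windows ≥ 15 min: 19:15–19:30.
Earliest such window starts at 19:15.

19:15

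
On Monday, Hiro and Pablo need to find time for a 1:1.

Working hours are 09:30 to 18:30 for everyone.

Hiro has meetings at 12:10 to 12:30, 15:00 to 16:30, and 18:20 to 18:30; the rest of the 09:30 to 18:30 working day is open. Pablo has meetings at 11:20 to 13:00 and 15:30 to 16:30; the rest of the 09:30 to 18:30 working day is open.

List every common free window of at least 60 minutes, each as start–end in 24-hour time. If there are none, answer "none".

09:30–11:20, 13:00–15:00, 16:30–18:20

Hiro free within 09:30–18:30: 09:30–12:10, 12:30–15:00, 16:30–18:20.
Pablo free within 09:30–18:30: 09:30–11:20, 13:00–15:30, 16:30–18:30.
Hiro ∩ Pablo: 09:30–11:20, 13:00–15:00, 16:30–18:20.
Windows ≥ 60 min: 09:30–11:20, 13:00–15:00, 16:30–18:20.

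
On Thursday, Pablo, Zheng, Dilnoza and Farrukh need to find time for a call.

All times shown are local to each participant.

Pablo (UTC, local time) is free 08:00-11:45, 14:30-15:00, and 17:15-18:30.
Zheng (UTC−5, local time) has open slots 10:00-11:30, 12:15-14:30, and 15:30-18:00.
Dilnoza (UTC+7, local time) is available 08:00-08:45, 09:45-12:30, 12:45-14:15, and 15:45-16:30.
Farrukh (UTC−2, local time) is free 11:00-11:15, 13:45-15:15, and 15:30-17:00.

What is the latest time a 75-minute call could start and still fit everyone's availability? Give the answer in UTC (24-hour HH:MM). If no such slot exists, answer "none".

none

Pablo → UTC: 08:00–11:45, 14:30–15:00, 17:15–18:30.
Zheng → UTC: 15:00–16:30, 17:15–19:30, 20:30–23:00.
Dilnoza → UTC: 01:00–01:45, 02:45–05:30, 05:45–07:15, 08:45–09:30.
Farrukh → UTC: 13:00–13:15, 15:45–17:15, 17:30–19:00.
Pablo ∩ Zheng: 17:15–18:30.
Pablo ∩ Zheng ∩ Dilnoza: (none).
Pablo ∩ Zheng ∩ Dilnoza ∩ Farrukh: (none).
Windows ≥ 75 min: (none).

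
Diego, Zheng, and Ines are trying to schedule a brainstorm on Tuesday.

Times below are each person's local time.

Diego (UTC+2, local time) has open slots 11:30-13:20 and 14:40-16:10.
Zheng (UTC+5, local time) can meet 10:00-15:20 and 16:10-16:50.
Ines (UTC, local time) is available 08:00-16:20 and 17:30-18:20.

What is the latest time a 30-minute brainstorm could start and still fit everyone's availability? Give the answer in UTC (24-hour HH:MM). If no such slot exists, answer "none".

Diego → UTC: 09:30–11:20, 12:40–14:10.
Zheng → UTC: 05:00–10:20, 11:10–11:50.
Ines → UTC: 08:00–16:20, 17:30–18:20.
Diego ∩ Zheng: 09:30–10:20, 11:10–11:20.
Diego ∩ Zheng ∩ Ines: 09:30–10:20, 11:10–11:20.
Windows ≥ 30 min: 09:30–10:20.
Latest start in the last window 09:30–10:20 is 10:20 − 30 min = 09:50.

09:50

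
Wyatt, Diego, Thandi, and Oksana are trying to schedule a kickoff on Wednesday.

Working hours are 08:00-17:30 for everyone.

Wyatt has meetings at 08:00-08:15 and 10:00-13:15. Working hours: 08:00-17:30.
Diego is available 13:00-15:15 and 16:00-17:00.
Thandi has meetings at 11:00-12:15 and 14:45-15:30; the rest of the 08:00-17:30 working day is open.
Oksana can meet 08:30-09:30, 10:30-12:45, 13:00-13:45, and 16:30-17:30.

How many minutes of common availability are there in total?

60 minutes

Wyatt free within 08:00–17:30: 08:15–10:00, 13:15–17:30.
Thandi free within 08:00–17:30: 08:00–11:00, 12:15–14:45, 15:30–17:30.
Wyatt ∩ Diego: 13:15–15:15, 16:00–17:00.
Wyatt ∩ Diego ∩ Thandi: 13:15–14:45, 16:00–17:00.
Wyatt ∩ Diego ∩ Thandi ∩ Oksana: 13:15–13:45, 16:30–17:00.
Total common minutes: 30 + 30 = 60.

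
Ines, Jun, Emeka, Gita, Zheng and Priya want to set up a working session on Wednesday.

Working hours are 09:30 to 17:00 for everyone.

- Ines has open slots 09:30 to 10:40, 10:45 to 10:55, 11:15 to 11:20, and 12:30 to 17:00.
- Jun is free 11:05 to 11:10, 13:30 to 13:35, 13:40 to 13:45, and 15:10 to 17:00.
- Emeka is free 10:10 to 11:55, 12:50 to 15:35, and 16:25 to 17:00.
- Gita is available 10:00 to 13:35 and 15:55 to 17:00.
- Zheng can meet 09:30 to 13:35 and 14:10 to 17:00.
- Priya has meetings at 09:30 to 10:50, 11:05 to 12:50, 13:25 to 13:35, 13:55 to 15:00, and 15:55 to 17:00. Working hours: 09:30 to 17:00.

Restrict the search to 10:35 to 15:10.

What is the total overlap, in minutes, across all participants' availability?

Priya free within 09:30–17:00: 10:50–11:05, 12:50–13:25, 13:35–13:55, 15:00–15:55.
Ines ∩ Jun: 13:30–13:35, 13:40–13:45, 15:10–17:00.
Ines ∩ Jun ∩ Emeka: 13:30–13:35, 13:40–13:45, 15:10–15:35, 16:25–17:00.
Ines ∩ Jun ∩ Emeka ∩ Gita: 13:30–13:35, 16:25–17:00.
Ines ∩ Jun ∩ Emeka ∩ Gita ∩ Zheng: 13:30–13:35, 16:25–17:00.
Ines ∩ Jun ∩ Emeka ∩ Gita ∩ Zheng ∩ Priya: (none).
Restricted to 10:35–15:10: (none).
Total common minutes: 0.

0 minutes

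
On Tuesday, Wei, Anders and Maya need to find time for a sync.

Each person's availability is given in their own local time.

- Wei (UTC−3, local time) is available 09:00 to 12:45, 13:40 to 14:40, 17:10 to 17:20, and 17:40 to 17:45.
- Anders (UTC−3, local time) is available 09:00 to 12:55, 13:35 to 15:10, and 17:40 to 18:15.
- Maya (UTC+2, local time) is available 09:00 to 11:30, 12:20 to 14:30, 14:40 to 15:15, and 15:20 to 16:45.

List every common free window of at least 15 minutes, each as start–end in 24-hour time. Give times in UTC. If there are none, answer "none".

12:00–12:30, 12:40–13:15, 13:20–14:45

Wei → UTC: 12:00–15:45, 16:40–17:40, 20:10–20:20, 20:40–20:45.
Anders → UTC: 12:00–15:55, 16:35–18:10, 20:40–21:15.
Maya → UTC: 07:00–09:30, 10:20–12:30, 12:40–13:15, 13:20–14:45.
Wei ∩ Anders: 12:00–15:45, 16:40–17:40, 20:40–20:45.
Wei ∩ Anders ∩ Maya: 12:00–12:30, 12:40–13:15, 13:20–14:45.
Windows ≥ 15 min: 12:00–12:30, 12:40–13:15, 13:20–14:45.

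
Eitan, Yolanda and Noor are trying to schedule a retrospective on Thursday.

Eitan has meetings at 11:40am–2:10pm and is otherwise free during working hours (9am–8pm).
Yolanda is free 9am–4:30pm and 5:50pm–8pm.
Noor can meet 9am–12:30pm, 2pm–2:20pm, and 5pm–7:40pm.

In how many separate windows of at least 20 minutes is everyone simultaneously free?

2

Eitan free within 09:00–20:00: 09:00–11:40, 14:10–20:00.
Eitan ∩ Yolanda: 09:00–11:40, 14:10–16:30, 17:50–20:00.
Eitan ∩ Yolanda ∩ Noor: 09:00–11:40, 14:10–14:20, 17:50–19:40.
Windows ≥ 20 min: 09:00–11:40, 17:50–19:40.
That's 2 windows.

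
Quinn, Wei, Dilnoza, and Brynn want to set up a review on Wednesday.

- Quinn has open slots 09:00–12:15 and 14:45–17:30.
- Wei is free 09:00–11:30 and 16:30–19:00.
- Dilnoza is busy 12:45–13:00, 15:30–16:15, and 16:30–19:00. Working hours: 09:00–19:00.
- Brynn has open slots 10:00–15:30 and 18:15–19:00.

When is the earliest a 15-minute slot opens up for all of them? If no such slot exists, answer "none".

10:00

Dilnoza free within 09:00–19:00: 09:00–12:45, 13:00–15:30, 16:15–16:30.
Quinn ∩ Wei: 09:00–11:30, 16:30–17:30.
Quinn ∩ Wei ∩ Dilnoza: 09:00–11:30.
Quinn ∩ Wei ∩ Dilnoza ∩ Brynn: 10:00–11:30.
Windows ≥ 15 min: 10:00–11:30.
Earliest such window starts at 10:00.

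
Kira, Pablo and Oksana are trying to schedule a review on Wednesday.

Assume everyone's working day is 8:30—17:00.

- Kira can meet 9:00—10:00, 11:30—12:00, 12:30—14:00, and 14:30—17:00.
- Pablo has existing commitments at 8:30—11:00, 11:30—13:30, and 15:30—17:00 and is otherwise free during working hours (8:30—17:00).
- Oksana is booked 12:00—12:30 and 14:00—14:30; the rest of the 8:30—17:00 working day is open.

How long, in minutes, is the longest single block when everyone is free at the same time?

60 minutes

Pablo free within 08:30–17:00: 11:00–11:30, 13:30–15:30.
Oksana free within 08:30–17:00: 08:30–12:00, 12:30–14:00, 14:30–17:00.
Kira ∩ Pablo: 13:30–14:00, 14:30–15:30.
Kira ∩ Pablo ∩ Oksana: 13:30–14:00, 14:30–15:30.
Common window lengths: 30, 60 min; longest is 60.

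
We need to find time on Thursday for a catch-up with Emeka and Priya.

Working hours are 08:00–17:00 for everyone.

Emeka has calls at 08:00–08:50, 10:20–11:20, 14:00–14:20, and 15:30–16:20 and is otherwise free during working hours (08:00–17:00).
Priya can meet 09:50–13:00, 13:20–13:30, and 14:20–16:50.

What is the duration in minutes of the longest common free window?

Emeka free within 08:00–17:00: 08:50–10:20, 11:20–14:00, 14:20–15:30, 16:20–17:00.
Emeka ∩ Priya: 09:50–10:20, 11:20–13:00, 13:20–13:30, 14:20–15:30, 16:20–16:50.
Common window lengths: 30, 100, 10, 70, 30 min; longest is 100.

100 minutes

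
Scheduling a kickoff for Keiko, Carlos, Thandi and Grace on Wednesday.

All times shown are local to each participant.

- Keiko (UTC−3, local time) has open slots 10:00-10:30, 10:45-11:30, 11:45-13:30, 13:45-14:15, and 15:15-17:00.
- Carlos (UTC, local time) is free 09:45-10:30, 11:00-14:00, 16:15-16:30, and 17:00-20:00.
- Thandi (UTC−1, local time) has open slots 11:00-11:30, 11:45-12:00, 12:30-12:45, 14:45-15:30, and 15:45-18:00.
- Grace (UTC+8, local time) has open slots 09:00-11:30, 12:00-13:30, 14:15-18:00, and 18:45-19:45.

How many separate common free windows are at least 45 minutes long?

0

Keiko → UTC: 13:00–13:30, 13:45–14:30, 14:45–16:30, 16:45–17:15, 18:15–20:00.
Carlos → UTC: 09:45–10:30, 11:00–14:00, 16:15–16:30, 17:00–20:00.
Thandi → UTC: 12:00–12:30, 12:45–13:00, 13:30–13:45, 15:45–16:30, 16:45–19:00.
Grace → UTC: 01:00–03:30, 04:00–05:30, 06:15–10:00, 10:45–11:45.
Keiko ∩ Carlos: 13:00–13:30, 13:45–14:00, 16:15–16:30, 17:00–17:15, 18:15–20:00.
Keiko ∩ Carlos ∩ Thandi: 16:15–16:30, 17:00–17:15, 18:15–19:00.
Keiko ∩ Carlos ∩ Thandi ∩ Grace: (none).
Windows ≥ 45 min: (none).
That's 0 windows.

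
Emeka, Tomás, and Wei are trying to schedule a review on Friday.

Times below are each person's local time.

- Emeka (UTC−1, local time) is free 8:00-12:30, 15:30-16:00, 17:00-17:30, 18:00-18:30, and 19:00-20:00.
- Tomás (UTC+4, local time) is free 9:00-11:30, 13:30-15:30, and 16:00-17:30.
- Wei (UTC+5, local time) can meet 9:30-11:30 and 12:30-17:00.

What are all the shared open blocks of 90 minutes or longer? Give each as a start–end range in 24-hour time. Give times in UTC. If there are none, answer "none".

09:30–11:30

Emeka → UTC: 09:00–13:30, 16:30–17:00, 18:00–18:30, 19:00–19:30, 20:00–21:00.
Tomás → UTC: 05:00–07:30, 09:30–11:30, 12:00–13:30.
Wei → UTC: 04:30–06:30, 07:30–12:00.
Emeka ∩ Tomás: 09:30–11:30, 12:00–13:30.
Emeka ∩ Tomás ∩ Wei: 09:30–11:30.
Windows ≥ 90 min: 09:30–11:30.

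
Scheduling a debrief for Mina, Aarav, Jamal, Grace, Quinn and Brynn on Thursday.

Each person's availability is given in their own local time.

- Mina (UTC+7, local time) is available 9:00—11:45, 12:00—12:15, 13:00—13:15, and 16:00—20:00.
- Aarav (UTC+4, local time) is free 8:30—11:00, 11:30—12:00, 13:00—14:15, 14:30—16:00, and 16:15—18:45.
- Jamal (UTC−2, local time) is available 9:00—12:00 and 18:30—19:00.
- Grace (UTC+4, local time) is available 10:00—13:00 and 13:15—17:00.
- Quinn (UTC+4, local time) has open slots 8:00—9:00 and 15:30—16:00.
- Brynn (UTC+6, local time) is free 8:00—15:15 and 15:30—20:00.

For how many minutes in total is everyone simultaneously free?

30 minutes

Mina → UTC: 02:00–04:45, 05:00–05:15, 06:00–06:15, 09:00–13:00.
Aarav → UTC: 04:30–07:00, 07:30–08:00, 09:00–10:15, 10:30–12:00, 12:15–14:45.
Jamal → UTC: 11:00–14:00, 20:30–21:00.
Grace → UTC: 06:00–09:00, 09:15–13:00.
Quinn → UTC: 04:00–05:00, 11:30–12:00.
Brynn → UTC: 02:00–09:15, 09:30–14:00.
Mina ∩ Aarav: 04:30–04:45, 05:00–05:15, 06:00–06:15, 09:00–10:15, 10:30–12:00, 12:15–13:00.
Mina ∩ Aarav ∩ Jamal: 11:00–12:00, 12:15–13:00.
Mina ∩ Aarav ∩ Jamal ∩ Grace: 11:00–12:00, 12:15–13:00.
Mina ∩ Aarav ∩ Jamal ∩ Grace ∩ Quinn: 11:30–12:00.
Mina ∩ Aarav ∩ Jamal ∩ Grace ∩ Quinn ∩ Brynn: 11:30–12:00.
Total common minutes: 30.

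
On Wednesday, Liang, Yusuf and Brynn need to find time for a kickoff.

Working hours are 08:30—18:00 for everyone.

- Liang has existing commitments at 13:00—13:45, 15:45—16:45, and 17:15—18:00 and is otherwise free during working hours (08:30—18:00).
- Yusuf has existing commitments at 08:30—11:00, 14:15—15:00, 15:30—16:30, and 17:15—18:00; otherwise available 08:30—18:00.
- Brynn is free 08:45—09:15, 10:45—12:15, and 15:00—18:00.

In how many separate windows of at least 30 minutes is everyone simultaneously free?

3

Liang free within 08:30–18:00: 08:30–13:00, 13:45–15:45, 16:45–17:15.
Yusuf free within 08:30–18:00: 11:00–14:15, 15:00–15:30, 16:30–17:15.
Liang ∩ Yusuf: 11:00–13:00, 13:45–14:15, 15:00–15:30, 16:45–17:15.
Liang ∩ Yusuf ∩ Brynn: 11:00–12:15, 15:00–15:30, 16:45–17:15.
Windows ≥ 30 min: 11:00–12:15, 15:00–15:30, 16:45–17:15.
That's 3 windows.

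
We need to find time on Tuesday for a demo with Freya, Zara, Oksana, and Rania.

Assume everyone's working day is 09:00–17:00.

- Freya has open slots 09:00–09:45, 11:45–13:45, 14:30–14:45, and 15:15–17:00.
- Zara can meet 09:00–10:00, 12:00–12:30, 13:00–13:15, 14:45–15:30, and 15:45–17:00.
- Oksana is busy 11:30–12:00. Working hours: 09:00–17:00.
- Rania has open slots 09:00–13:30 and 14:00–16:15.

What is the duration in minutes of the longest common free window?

Oksana free within 09:00–17:00: 09:00–11:30, 12:00–17:00.
Freya ∩ Zara: 09:00–09:45, 12:00–12:30, 13:00–13:15, 15:15–15:30, 15:45–17:00.
Freya ∩ Zara ∩ Oksana: 09:00–09:45, 12:00–12:30, 13:00–13:15, 15:15–15:30, 15:45–17:00.
Freya ∩ Zara ∩ Oksana ∩ Rania: 09:00–09:45, 12:00–12:30, 13:00–13:15, 15:15–15:30, 15:45–16:15.
Common window lengths: 45, 30, 15, 15, 30 min; longest is 45.

45 minutes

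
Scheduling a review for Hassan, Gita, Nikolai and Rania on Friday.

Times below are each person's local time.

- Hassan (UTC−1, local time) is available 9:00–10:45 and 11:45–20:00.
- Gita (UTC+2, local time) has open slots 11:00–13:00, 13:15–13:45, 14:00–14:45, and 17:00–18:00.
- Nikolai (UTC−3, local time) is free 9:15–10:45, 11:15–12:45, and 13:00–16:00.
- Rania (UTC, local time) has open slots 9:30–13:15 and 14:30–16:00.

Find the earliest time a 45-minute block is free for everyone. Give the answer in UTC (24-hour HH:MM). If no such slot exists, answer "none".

15:00

Hassan → UTC: 10:00–11:45, 12:45–21:00.
Gita → UTC: 09:00–11:00, 11:15–11:45, 12:00–12:45, 15:00–16:00.
Nikolai → UTC: 12:15–13:45, 14:15–15:45, 16:00–19:00.
Rania → UTC: 09:30–13:15, 14:30–16:00.
Hassan ∩ Gita: 10:00–11:00, 11:15–11:45, 15:00–16:00.
Hassan ∩ Gita ∩ Nikolai: 15:00–15:45.
Hassan ∩ Gita ∩ Nikolai ∩ Rania: 15:00–15:45.
Windows ≥ 45 min: 15:00–15:45.
Earliest such window starts at 15:00.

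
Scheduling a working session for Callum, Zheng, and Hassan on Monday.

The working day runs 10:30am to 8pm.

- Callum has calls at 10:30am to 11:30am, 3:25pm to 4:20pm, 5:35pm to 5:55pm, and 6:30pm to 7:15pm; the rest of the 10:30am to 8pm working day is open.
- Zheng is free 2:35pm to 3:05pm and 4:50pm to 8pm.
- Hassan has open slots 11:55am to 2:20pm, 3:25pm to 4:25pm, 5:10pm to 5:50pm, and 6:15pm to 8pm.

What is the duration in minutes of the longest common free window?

45 minutes

Callum free within 10:30–20:00: 11:30–15:25, 16:20–17:35, 17:55–18:30, 19:15–20:00.
Callum ∩ Zheng: 14:35–15:05, 16:50–17:35, 17:55–18:30, 19:15–20:00.
Callum ∩ Zheng ∩ Hassan: 17:10–17:35, 18:15–18:30, 19:15–20:00.
Common window lengths: 25, 15, 45 min; longest is 45.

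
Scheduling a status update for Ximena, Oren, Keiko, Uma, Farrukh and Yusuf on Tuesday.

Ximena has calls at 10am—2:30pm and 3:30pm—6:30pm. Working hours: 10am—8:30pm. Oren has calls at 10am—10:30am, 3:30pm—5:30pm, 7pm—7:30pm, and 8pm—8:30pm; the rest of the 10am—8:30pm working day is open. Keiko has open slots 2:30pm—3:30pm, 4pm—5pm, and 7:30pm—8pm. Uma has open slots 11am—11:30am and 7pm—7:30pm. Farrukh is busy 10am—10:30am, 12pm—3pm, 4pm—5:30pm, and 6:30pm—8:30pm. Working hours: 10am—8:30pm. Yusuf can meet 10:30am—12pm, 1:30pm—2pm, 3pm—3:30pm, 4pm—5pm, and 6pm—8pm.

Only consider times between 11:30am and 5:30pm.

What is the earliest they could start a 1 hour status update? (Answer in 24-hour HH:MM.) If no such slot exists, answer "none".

Ximena free within 10:00–20:30: 14:30–15:30, 18:30–20:30.
Oren free within 10:00–20:30: 10:30–15:30, 17:30–19:00, 19:30–20:00.
Farrukh free within 10:00–20:30: 10:30–12:00, 15:00–16:00, 17:30–18:30.
Ximena ∩ Oren: 14:30–15:30, 18:30–19:00, 19:30–20:00.
Ximena ∩ Oren ∩ Keiko: 14:30–15:30, 19:30–20:00.
Ximena ∩ Oren ∩ Keiko ∩ Uma: (none).
Ximena ∩ Oren ∩ Keiko ∩ Uma ∩ Farrukh: (none).
Ximena ∩ Oren ∩ Keiko ∩ Uma ∩ Farrukh ∩ Yusuf: (none).
Restricted to 11:30–17:30: (none).
Windows ≥ 60 min: (none).

none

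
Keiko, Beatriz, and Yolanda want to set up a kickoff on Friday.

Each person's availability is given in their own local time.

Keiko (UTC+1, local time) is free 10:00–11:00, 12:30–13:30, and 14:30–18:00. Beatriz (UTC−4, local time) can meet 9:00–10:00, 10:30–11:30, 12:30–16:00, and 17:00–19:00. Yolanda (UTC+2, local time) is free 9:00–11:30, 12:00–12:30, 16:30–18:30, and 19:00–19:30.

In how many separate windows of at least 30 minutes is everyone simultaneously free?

Keiko → UTC: 09:00–10:00, 11:30–12:30, 13:30–17:00.
Beatriz → UTC: 13:00–14:00, 14:30–15:30, 16:30–20:00, 21:00–23:00.
Yolanda → UTC: 07:00–09:30, 10:00–10:30, 14:30–16:30, 17:00–17:30.
Keiko ∩ Beatriz: 13:30–14:00, 14:30–15:30, 16:30–17:00.
Keiko ∩ Beatriz ∩ Yolanda: 14:30–15:30.
Windows ≥ 30 min: 14:30–15:30.
That's 1 window.

1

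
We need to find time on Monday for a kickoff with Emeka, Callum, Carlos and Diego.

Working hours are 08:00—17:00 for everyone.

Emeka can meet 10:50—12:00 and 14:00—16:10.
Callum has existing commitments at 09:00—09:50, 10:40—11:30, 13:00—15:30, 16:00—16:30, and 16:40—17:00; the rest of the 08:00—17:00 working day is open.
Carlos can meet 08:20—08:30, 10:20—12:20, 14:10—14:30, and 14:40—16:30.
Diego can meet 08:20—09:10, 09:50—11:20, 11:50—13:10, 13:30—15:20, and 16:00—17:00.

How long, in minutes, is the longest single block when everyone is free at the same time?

10 minutes

Callum free within 08:00–17:00: 08:00–09:00, 09:50–10:40, 11:30–13:00, 15:30–16:00, 16:30–16:40.
Emeka ∩ Callum: 11:30–12:00, 15:30–16:00.
Emeka ∩ Callum ∩ Carlos: 11:30–12:00, 15:30–16:00.
Emeka ∩ Callum ∩ Carlos ∩ Diego: 11:50–12:00.
Single common window of 10 minutes.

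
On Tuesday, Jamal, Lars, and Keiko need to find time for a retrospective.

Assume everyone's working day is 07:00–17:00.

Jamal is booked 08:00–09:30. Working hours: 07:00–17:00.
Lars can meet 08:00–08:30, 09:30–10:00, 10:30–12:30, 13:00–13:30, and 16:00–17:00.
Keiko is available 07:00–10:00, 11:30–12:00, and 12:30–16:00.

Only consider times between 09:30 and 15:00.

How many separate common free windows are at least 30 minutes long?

Jamal free within 07:00–17:00: 07:00–08:00, 09:30–17:00.
Jamal ∩ Lars: 09:30–10:00, 10:30–12:30, 13:00–13:30, 16:00–17:00.
Jamal ∩ Lars ∩ Keiko: 09:30–10:00, 11:30–12:00, 13:00–13:30.
Restricted to 09:30–15:00: 09:30–10:00, 11:30–12:00, 13:00–13:30.
Windows ≥ 30 min: 09:30–10:00, 11:30–12:00, 13:00–13:30.
That's 3 windows.

3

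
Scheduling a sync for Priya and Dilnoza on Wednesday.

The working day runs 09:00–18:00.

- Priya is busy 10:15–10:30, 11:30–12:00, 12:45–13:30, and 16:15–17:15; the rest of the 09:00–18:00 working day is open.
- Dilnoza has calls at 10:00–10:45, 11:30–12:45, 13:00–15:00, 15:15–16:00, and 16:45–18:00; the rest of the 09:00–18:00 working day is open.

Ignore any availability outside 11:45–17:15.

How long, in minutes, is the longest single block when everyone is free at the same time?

Priya free within 09:00–18:00: 09:00–10:15, 10:30–11:30, 12:00–12:45, 13:30–16:15, 17:15–18:00.
Dilnoza free within 09:00–18:00: 09:00–10:00, 10:45–11:30, 12:45–13:00, 15:00–15:15, 16:00–16:45.
Priya ∩ Dilnoza: 09:00–10:00, 10:45–11:30, 15:00–15:15, 16:00–16:15.
Restricted to 11:45–17:15: 15:00–15:15, 16:00–16:15.
Common window lengths: 15, 15 min; longest is 15.

15 minutes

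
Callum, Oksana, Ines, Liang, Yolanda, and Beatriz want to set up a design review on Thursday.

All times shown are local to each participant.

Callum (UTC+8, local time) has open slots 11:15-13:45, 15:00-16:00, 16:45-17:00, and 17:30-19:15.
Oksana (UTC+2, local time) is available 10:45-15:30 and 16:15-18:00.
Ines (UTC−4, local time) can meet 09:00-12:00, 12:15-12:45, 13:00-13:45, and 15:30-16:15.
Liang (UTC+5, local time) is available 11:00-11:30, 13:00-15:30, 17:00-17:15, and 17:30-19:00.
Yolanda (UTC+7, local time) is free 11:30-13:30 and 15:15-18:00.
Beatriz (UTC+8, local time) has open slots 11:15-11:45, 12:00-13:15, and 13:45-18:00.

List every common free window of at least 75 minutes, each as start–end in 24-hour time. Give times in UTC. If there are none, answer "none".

none

Callum → UTC: 03:15–05:45, 07:00–08:00, 08:45–09:00, 09:30–11:15.
Oksana → UTC: 08:45–13:30, 14:15–16:00.
Ines → UTC: 13:00–16:00, 16:15–16:45, 17:00–17:45, 19:30–20:15.
Liang → UTC: 06:00–06:30, 08:00–10:30, 12:00–12:15, 12:30–14:00.
Yolanda → UTC: 04:30–06:30, 08:15–11:00.
Beatriz → UTC: 03:15–03:45, 04:00–05:15, 05:45–10:00.
Callum ∩ Oksana: 08:45–09:00, 09:30–11:15.
Callum ∩ Oksana ∩ Ines: (none).
Callum ∩ Oksana ∩ Ines ∩ Liang: (none).
Callum ∩ Oksana ∩ Ines ∩ Liang ∩ Yolanda: (none).
Callum ∩ Oksana ∩ Ines ∩ Liang ∩ Yolanda ∩ Beatriz: (none).
Windows ≥ 75 min: (none).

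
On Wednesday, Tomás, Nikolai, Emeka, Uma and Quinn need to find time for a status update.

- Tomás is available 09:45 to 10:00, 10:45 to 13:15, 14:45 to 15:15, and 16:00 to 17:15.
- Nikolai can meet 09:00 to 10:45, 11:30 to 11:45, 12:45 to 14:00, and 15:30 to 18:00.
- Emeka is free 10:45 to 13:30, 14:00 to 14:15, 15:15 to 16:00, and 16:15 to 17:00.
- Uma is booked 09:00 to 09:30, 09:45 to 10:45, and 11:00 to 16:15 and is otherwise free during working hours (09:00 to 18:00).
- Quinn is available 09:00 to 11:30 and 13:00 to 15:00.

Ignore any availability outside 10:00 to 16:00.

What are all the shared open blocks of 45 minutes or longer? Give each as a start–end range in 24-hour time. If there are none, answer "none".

Uma free within 09:00–18:00: 09:30–09:45, 10:45–11:00, 16:15–18:00.
Tomás ∩ Nikolai: 09:45–10:00, 11:30–11:45, 12:45–13:15, 16:00–17:15.
Tomás ∩ Nikolai ∩ Emeka: 11:30–11:45, 12:45–13:15, 16:15–17:00.
Tomás ∩ Nikolai ∩ Emeka ∩ Uma: 16:15–17:00.
Tomás ∩ Nikolai ∩ Emeka ∩ Uma ∩ Quinn: (none).
Restricted to 10:00–16:00: (none).
Windows ≥ 45 min: (none).

none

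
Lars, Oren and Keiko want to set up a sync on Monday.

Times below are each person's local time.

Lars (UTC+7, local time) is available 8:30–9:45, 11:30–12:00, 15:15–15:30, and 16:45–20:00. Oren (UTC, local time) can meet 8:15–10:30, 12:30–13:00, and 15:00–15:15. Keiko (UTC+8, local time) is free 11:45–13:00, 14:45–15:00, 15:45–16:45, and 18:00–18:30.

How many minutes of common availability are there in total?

45 minutes

Lars → UTC: 01:30–02:45, 04:30–05:00, 08:15–08:30, 09:45–13:00.
Oren → UTC: 08:15–10:30, 12:30–13:00, 15:00–15:15.
Keiko → UTC: 03:45–05:00, 06:45–07:00, 07:45–08:45, 10:00–10:30.
Lars ∩ Oren: 08:15–08:30, 09:45–10:30, 12:30–13:00.
Lars ∩ Oren ∩ Keiko: 08:15–08:30, 10:00–10:30.
Total common minutes: 15 + 30 = 45.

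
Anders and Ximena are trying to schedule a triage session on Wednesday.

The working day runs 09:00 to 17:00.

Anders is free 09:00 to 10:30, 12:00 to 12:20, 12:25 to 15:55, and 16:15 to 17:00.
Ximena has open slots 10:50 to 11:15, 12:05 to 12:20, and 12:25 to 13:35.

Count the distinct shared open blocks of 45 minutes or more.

Anders ∩ Ximena: 12:05–12:20, 12:25–13:35.
Windows ≥ 45 min: 12:25–13:35.
That's 1 window.

1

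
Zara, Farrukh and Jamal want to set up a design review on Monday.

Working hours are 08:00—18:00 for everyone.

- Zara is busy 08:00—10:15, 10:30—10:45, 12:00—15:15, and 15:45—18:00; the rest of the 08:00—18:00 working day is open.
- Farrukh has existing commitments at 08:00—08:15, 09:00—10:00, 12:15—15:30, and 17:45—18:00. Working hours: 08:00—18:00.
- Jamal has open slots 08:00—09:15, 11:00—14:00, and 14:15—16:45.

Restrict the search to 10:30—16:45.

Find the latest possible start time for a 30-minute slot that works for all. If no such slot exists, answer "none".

Zara free within 08:00–18:00: 10:15–10:30, 10:45–12:00, 15:15–15:45.
Farrukh free within 08:00–18:00: 08:15–09:00, 10:00–12:15, 15:30–17:45.
Zara ∩ Farrukh: 10:15–10:30, 10:45–12:00, 15:30–15:45.
Zara ∩ Farrukh ∩ Jamal: 11:00–12:00, 15:30–15:45.
Restricted to 10:30–16:45: 11:00–12:00, 15:30–15:45.
Windows ≥ 30 min: 11:00–12:00.
Latest start in the last window 11:00–12:00 is 12:00 − 30 min = 11:30.

11:30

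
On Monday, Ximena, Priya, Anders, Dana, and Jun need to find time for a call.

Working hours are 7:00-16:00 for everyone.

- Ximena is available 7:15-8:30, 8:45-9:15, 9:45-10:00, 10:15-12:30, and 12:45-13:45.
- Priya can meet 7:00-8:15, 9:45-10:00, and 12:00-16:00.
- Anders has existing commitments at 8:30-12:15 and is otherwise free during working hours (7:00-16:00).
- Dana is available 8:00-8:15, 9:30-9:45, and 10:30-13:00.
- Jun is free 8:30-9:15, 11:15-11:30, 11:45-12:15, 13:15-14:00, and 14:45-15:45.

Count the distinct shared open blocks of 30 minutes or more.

Anders free within 07:00–16:00: 07:00–08:30, 12:15–16:00.
Ximena ∩ Priya: 07:15–08:15, 09:45–10:00, 12:00–12:30, 12:45–13:45.
Ximena ∩ Priya ∩ Anders: 07:15–08:15, 12:15–12:30, 12:45–13:45.
Ximena ∩ Priya ∩ Anders ∩ Dana: 08:00–08:15, 12:15–12:30, 12:45–13:00.
Ximena ∩ Priya ∩ Anders ∩ Dana ∩ Jun: (none).
Windows ≥ 30 min: (none).
That's 0 windows.

0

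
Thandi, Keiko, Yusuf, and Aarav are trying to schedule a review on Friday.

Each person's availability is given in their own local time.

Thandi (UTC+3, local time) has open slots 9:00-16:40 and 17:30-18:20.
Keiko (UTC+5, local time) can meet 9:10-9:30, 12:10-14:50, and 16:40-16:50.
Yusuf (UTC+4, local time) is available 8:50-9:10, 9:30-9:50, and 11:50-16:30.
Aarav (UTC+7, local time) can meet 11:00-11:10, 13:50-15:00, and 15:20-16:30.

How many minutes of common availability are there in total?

80 minutes

Thandi → UTC: 06:00–13:40, 14:30–15:20.
Keiko → UTC: 04:10–04:30, 07:10–09:50, 11:40–11:50.
Yusuf → UTC: 04:50–05:10, 05:30–05:50, 07:50–12:30.
Aarav → UTC: 04:00–04:10, 06:50–08:00, 08:20–09:30.
Thandi ∩ Keiko: 07:10–09:50, 11:40–11:50.
Thandi ∩ Keiko ∩ Yusuf: 07:50–09:50, 11:40–11:50.
Thandi ∩ Keiko ∩ Yusuf ∩ Aarav: 07:50–08:00, 08:20–09:30.
Total common minutes: 10 + 70 = 80.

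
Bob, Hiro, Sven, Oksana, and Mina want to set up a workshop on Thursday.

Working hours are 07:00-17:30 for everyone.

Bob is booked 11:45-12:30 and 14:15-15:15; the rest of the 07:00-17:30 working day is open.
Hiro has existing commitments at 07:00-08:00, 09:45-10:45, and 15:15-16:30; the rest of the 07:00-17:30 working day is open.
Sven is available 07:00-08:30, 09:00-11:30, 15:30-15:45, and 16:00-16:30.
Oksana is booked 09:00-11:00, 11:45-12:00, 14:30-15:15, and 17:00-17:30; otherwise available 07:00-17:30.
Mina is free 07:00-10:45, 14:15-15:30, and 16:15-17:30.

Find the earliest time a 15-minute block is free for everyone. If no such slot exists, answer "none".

08:00

Bob free within 07:00–17:30: 07:00–11:45, 12:30–14:15, 15:15–17:30.
Hiro free within 07:00–17:30: 08:00–09:45, 10:45–15:15, 16:30–17:30.
Oksana free within 07:00–17:30: 07:00–09:00, 11:00–11:45, 12:00–14:30, 15:15–17:00.
Bob ∩ Hiro: 08:00–09:45, 10:45–11:45, 12:30–14:15, 16:30–17:30.
Bob ∩ Hiro ∩ Sven: 08:00–08:30, 09:00–09:45, 10:45–11:30.
Bob ∩ Hiro ∩ Sven ∩ Oksana: 08:00–08:30, 11:00–11:30.
Bob ∩ Hiro ∩ Sven ∩ Oksana ∩ Mina: 08:00–08:30.
Windows ≥ 15 min: 08:00–08:30.
Earliest such window starts at 08:00.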